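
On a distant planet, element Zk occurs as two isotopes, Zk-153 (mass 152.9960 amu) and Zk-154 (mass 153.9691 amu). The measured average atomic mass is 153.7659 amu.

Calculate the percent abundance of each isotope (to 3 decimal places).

Zk-153: 20.882%, Zk-154: 79.118%

Let x be the fractional abundance of Zk-153; then Zk-154 has abundance 1 − x.
152.9960·x + 153.9691·(1 − x) = 153.7659
(152.9960 − 153.9691)·x = 153.7659 − 153.9691
x = -0.2032 / -0.9731 = 0.20882 → 20.882% Zk-153, 79.118% Zk-154.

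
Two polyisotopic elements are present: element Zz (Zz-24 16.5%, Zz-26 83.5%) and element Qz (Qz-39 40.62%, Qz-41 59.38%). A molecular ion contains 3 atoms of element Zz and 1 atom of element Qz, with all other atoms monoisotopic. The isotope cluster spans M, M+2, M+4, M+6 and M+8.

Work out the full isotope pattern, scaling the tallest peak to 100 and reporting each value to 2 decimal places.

0.41 : 6.88 : 40.93 : 100.00 : 78.32

Element Zz pattern (n=3): 0.00449213 : 0.06819863 : 0.34512637 : 0.58218287
Element Qz pattern (n=1): 0.4062 : 0.5938
Convolve the two distributions (both contribute in 2-u steps):
  M: 0.00449213×0.4062 = 0.001825
  M+2: 0.00449213×0.5938 + 0.06819863×0.4062 = 0.030370
  M+4: 0.06819863×0.5938 + 0.34512637×0.4062 = 0.180687
  M+6: 0.34512637×0.5938 + 0.58218287×0.4062 = 0.441419
  M+8: 0.58218287×0.5938 = 0.345700
Scale to base peak (0.441419) = 100: 0.41 : 6.88 : 40.93 : 100.00 : 78.32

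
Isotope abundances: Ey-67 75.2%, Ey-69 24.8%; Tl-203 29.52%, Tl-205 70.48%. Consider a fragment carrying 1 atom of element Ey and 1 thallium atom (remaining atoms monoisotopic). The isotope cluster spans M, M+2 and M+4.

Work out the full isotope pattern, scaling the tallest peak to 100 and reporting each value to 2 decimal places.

36.80 : 100.00 : 28.98

Element Ey pattern (n=1): 0.7520 : 0.2480
Thallium pattern (n=1): 0.2952 : 0.7048
Convolve the two distributions (both contribute in 2-u steps):
  M: 0.7520×0.2952 = 0.221990
  M+2: 0.7520×0.7048 + 0.2480×0.2952 = 0.603219
  M+4: 0.2480×0.7048 = 0.174790
Scale to base peak (0.603219) = 100: 36.80 : 100.00 : 28.98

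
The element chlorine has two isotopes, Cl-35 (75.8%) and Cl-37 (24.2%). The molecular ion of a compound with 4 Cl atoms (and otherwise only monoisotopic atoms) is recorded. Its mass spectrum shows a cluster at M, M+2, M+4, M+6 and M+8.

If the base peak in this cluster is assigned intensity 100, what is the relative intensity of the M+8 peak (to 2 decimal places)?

(0.758 + 0.242)^4 gives M 0.3301, M+2 0.4216, M+4 0.2019, M+6 0.0430, M+8 0.0034; the largest is M+2.
P(M+2) = C(4,1) × 0.758^3 × 0.242^1 = 4 × 0.43551951 × 0.2420 = 0.421583 (base)
P(M+8) = C(4,4) × 0.758^0 × 0.242^4 = 1 × 1.0000 × 0.00342974 = 0.003430
Relative intensity = 0.003430 / 0.421583 × 100 = 0.81

0.81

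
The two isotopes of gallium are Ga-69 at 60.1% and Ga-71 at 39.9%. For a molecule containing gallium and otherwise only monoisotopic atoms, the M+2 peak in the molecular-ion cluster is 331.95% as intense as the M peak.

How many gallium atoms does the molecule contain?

For n independent Ga atoms, I(M+2)/I(M) = n · (abundance Ga-71) / (abundance Ga-69) = n · 0.399/0.601.
n = 3.3195 × 0.601/0.399 = 5.00 ≈ 5

5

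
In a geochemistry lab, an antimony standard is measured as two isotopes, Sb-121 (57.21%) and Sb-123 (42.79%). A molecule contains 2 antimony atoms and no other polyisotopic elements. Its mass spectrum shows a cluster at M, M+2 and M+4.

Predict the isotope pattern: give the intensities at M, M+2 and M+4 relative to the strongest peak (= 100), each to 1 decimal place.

Expanding (0.5721 + 0.4279)^2:
P(M) = 0.5721^2 = 0.327298
P(M+2) = 2 × 0.5721^1 × 0.4279^1 = 0.489603
P(M+4) = 0.4279^2 = 0.183098
The M+2 peak is largest (0.489603); scaling to 100 gives 66.8 : 100.0 : 37.4.

66.8 : 100.0 : 37.4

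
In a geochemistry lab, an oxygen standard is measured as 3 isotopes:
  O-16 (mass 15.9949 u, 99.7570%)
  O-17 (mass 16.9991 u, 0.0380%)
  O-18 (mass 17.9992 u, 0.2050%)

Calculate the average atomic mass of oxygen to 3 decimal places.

Weight each isotope mass by its fractional abundance: 0.997570 × 15.9949 + 0.000380 × 16.9991 + 0.002050 × 17.9992
= 15.95603 + 0.00646 + 0.03690 = 15.99939 u

15.999 u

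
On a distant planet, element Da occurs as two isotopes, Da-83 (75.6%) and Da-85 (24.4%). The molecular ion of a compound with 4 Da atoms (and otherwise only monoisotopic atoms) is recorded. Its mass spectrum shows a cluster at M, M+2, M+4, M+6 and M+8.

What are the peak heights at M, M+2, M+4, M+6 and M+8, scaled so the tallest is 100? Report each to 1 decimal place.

77.5 : 100.0 : 48.4 : 10.4 : 0.8

Each Da atom is independently Da-83 (p = 0.756) or Da-85 (q = 0.244); the cluster is the binomial expansion (p + q)^4.
P(M) = 0.756^4 = 0.326653
P(M+2) = 4 × 0.756^3 × 0.244^1 = 0.421711
P(M+4) = 6 × 0.756^2 × 0.244^2 = 0.204162
P(M+6) = 4 × 0.756^1 × 0.244^3 = 0.043929
P(M+8) = 0.244^4 = 0.003545
The M+2 peak is largest (0.421711); scaling to 100 gives 77.5 : 100.0 : 48.4 : 10.4 : 0.8.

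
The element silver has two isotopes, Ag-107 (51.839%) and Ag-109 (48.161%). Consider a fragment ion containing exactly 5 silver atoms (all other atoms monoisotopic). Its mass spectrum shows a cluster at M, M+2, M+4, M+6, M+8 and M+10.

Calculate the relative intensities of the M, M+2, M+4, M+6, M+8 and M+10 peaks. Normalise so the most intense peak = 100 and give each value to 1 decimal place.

Each Ag atom is independently Ag-107 (p = 0.51839) or Ag-109 (q = 0.48161); the cluster is the binomial expansion (p + q)^5.
P(M) = 0.51839^5 = 0.037435
P(M+2) = 5 × 0.51839^4 × 0.48161^1 = 0.173897
P(M+4) = 10 × 0.51839^3 × 0.48161^2 = 0.323118
P(M+6) = 10 × 0.51839^2 × 0.48161^3 = 0.300192
P(M+8) = 5 × 0.51839^1 × 0.48161^4 = 0.139447
P(M+10) = 0.48161^5 = 0.025911
The M+4 peak is largest (0.323118); scaling to 100 gives 11.6 : 53.8 : 100.0 : 92.9 : 43.2 : 8.0.

11.6 : 53.8 : 100.0 : 92.9 : 43.2 : 8.0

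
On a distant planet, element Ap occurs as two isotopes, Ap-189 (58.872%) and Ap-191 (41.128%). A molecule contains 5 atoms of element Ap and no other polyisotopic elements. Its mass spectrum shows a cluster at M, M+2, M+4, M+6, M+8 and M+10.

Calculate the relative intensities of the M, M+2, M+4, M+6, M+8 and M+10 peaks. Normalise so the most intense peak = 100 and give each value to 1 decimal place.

20.5 : 71.6 : 100.0 : 69.9 : 24.4 : 3.4

Each Ap atom is independently Ap-189 (p = 0.58872) or Ap-191 (q = 0.41128); the cluster is the binomial expansion (p + q)^5.
P(M) = 0.58872^5 = 0.070720
P(M+2) = 5 × 0.58872^4 × 0.41128^1 = 0.247026
P(M+4) = 10 × 0.58872^3 × 0.41128^2 = 0.345145
P(M+6) = 10 × 0.58872^2 × 0.41128^3 = 0.241118
P(M+8) = 5 × 0.58872^1 × 0.41128^4 = 0.084223
P(M+10) = 0.41128^5 = 0.011768
The M+4 peak is largest (0.345145); scaling to 100 gives 20.5 : 71.6 : 100.0 : 69.9 : 24.4 : 3.4.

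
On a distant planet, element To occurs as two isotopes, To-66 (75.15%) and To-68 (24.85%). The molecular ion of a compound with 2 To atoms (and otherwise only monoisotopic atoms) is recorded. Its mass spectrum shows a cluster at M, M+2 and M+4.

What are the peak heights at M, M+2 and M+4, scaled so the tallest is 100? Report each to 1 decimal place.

100.0 : 66.1 : 10.9

The 2 To atoms are independent, so intensities follow the terms of (0.7515 + 0.2485)^2.
P(M) = 0.7515^2 = 0.564752
P(M+2) = 2 × 0.7515^1 × 0.2485^1 = 0.373495
P(M+4) = 0.2485^2 = 0.061752
The M peak is largest (0.564752); scaling to 100 gives 100.0 : 66.1 : 10.9.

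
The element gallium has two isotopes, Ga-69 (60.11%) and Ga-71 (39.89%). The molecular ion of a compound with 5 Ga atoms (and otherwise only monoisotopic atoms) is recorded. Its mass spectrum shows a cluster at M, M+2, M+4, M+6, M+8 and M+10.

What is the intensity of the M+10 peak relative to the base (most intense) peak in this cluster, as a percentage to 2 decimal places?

2.92%

(0.6011 + 0.3989)^5 gives M 0.0785, M+2 0.2604, M+4 0.3456, M+6 0.2293, M+8 0.0761, M+10 0.0101; the largest is M+4.
P(M+4) = C(5,2) × 0.6011^3 × 0.3989^2 = 10 × 0.21719018 × 0.15912121 = 0.345596 (base)
P(M+10) = C(5,5) × 0.6011^0 × 0.3989^5 = 1 × 1.0000 × 0.01009997 = 0.010100
Relative intensity = 0.010100 / 0.345596 × 100 = 2.92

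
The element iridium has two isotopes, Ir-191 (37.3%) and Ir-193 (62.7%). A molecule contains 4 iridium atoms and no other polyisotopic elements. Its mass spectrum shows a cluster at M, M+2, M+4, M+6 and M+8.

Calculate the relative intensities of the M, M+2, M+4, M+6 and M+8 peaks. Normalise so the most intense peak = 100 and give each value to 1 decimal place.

Expanding (0.373 + 0.627)^4:
P(M) = 0.373^4 = 0.019357
P(M+2) = 4 × 0.373^3 × 0.627^1 = 0.130153
P(M+4) = 6 × 0.373^2 × 0.627^2 = 0.328174
P(M+6) = 4 × 0.373^1 × 0.627^3 = 0.367766
P(M+8) = 0.627^4 = 0.154550
The M+6 peak is largest (0.367766); scaling to 100 gives 5.3 : 35.4 : 89.2 : 100.0 : 42.0.

5.3 : 35.4 : 89.2 : 100.0 : 42.0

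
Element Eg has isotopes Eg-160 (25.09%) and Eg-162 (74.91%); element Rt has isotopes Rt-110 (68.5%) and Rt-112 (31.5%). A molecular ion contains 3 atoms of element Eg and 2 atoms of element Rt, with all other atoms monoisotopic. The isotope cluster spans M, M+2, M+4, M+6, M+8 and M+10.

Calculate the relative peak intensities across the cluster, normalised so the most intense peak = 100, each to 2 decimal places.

Element Eg pattern (n=3): 0.01579436 : 0.14146936 : 0.42237821 : 0.42035807
Element Rt pattern (n=2): 0.469225 : 0.43155 : 0.099225
Convolve the two distributions (both contribute in 2-u steps):
  M: 0.01579436×0.469225 = 0.007411
  M+2: 0.01579436×0.43155 + 0.14146936×0.469225 = 0.073197
  M+4: 0.01579436×0.099225 + 0.14146936×0.43155 + 0.42237821×0.469225 = 0.260809
  M+6: 0.14146936×0.099225 + 0.42237821×0.43155 + 0.42035807×0.469225 = 0.393557
  M+8: 0.42237821×0.099225 + 0.42035807×0.43155 = 0.223316
  M+10: 0.42035807×0.099225 = 0.041710
Scale to base peak (0.393557) = 100: 1.88 : 18.60 : 66.27 : 100.00 : 56.74 : 10.60

1.88 : 18.60 : 66.27 : 100.00 : 56.74 : 10.60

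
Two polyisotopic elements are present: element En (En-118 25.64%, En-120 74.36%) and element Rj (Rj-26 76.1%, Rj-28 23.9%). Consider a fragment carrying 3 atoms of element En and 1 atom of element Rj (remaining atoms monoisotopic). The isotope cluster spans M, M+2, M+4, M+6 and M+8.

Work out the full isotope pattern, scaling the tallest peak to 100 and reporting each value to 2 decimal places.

Element En pattern (n=3): 0.01685598 : 0.14665493 : 0.42532219 : 0.4111669
Element Rj pattern (n=1): 0.7610 : 0.2390
Convolve the two distributions (both contribute in 2-u steps):
  M: 0.01685598×0.7610 = 0.012827
  M+2: 0.01685598×0.2390 + 0.14665493×0.7610 = 0.115633
  M+4: 0.14665493×0.2390 + 0.42532219×0.7610 = 0.358721
  M+6: 0.42532219×0.2390 + 0.4111669×0.7610 = 0.414550
  M+8: 0.4111669×0.2390 = 0.098269
Scale to base peak (0.414550) = 100: 3.09 : 27.89 : 86.53 : 100.00 : 23.70

3.09 : 27.89 : 86.53 : 100.00 : 23.70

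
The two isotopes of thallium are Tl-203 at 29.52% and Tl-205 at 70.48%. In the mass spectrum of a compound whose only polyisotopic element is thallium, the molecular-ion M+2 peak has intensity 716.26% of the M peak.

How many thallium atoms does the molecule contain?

The M+2/M ratio from n Tl atoms is n · q/p = n · 0.7048/0.2952.
n = 7.1626 × 0.2952/0.7048 = 3.00 ≈ 3

3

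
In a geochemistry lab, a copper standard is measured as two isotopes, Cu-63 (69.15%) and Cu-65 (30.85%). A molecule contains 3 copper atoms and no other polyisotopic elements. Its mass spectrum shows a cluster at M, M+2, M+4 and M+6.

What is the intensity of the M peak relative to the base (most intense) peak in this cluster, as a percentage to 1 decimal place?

Binomial terms of (0.6915 + 0.3085)^3: M 0.3307, M+2 0.4425, M+4 0.1974, M+6 0.0294 → M+2 is the base peak.
P(M+2) = C(3,1) × 0.6915^2 × 0.3085^1 = 3 × 0.47817225 × 0.3085 = 0.442548 (base)
P(M) = C(3,0) × 0.6915^3 × 0.3085^0 = 1 × 0.33065611 × 1.0000 = 0.330656
Relative intensity = 0.330656 / 0.442548 × 100 = 74.7

74.7%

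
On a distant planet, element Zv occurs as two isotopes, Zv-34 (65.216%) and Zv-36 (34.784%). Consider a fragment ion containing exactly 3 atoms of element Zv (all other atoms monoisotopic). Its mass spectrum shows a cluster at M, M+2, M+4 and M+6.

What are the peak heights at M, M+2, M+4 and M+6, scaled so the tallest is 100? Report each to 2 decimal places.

62.50 : 100.00 : 53.34 : 9.48

Each Zv atom is independently Zv-34 (p = 0.65216) or Zv-36 (q = 0.34784); the cluster is the binomial expansion (p + q)^3.
P(M) = 0.65216^3 = 0.277372
P(M+2) = 3 × 0.65216^2 × 0.34784^1 = 0.443822
P(M+4) = 3 × 0.65216^1 × 0.34784^2 = 0.236720
P(M+6) = 0.34784^3 = 0.042086
The M+2 peak is largest (0.443822); scaling to 100 gives 62.50 : 100.00 : 53.34 : 9.48.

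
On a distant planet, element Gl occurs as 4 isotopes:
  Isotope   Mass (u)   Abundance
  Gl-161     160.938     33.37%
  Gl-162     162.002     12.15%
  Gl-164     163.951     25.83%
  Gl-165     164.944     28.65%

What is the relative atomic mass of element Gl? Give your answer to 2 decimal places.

Average mass = Σ (abundance × isotope mass) = 0.3337 × 160.938 + 0.1215 × 162.002 + 0.2583 × 163.951 + 0.2865 × 164.944
= 53.7050 + 19.6832 + 42.3485 + 47.2565 = 162.9932 u

162.99 u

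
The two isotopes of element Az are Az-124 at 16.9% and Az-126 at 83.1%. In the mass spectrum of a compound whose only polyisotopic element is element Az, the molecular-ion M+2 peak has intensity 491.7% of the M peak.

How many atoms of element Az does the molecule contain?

1

With n Az atoms, P(M+2)/P(M) = C(n,1)·p^(n−1)q / p^n = n·q/p = n · 0.831/0.169.
n = 4.917 × 0.169/0.831 = 1.00 ≈ 1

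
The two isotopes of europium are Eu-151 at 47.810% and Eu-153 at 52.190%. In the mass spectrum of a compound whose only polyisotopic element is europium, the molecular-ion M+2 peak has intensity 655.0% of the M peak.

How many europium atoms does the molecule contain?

For n independent Eu atoms, I(M+2)/I(M) = n · (abundance Eu-153) / (abundance Eu-151) = n · 0.52190/0.47810.
n = 6.550 × 0.47810/0.52190 = 6.00 ≈ 6

6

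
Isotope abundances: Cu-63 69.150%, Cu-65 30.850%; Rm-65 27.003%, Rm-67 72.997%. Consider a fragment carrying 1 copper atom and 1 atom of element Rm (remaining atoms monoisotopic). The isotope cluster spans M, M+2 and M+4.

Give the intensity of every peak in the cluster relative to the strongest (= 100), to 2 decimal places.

31.75 : 100.00 : 38.29

Copper pattern (n=1): 0.6915 : 0.3085
Element Rm pattern (n=1): 0.27003 : 0.72997
Convolve the two distributions (both contribute in 2-u steps):
  M: 0.6915×0.27003 = 0.186726
  M+2: 0.6915×0.72997 + 0.3085×0.27003 = 0.588079
  M+4: 0.3085×0.72997 = 0.225196
Scale to base peak (0.588079) = 100: 31.75 : 100.00 : 38.29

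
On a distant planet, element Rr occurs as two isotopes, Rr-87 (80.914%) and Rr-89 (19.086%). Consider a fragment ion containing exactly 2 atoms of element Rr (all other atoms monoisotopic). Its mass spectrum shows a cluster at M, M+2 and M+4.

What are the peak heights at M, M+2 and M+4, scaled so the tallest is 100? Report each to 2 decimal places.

100.00 : 47.18 : 5.56

Each Rr atom is independently Rr-87 (p = 0.80914) or Rr-89 (q = 0.19086); the cluster is the binomial expansion (p + q)^2.
P(M) = 0.80914^2 = 0.654708
P(M+2) = 2 × 0.80914^1 × 0.19086^1 = 0.308865
P(M+4) = 0.19086^2 = 0.036428
The M peak is largest (0.654708); scaling to 100 gives 100.00 : 47.18 : 5.56.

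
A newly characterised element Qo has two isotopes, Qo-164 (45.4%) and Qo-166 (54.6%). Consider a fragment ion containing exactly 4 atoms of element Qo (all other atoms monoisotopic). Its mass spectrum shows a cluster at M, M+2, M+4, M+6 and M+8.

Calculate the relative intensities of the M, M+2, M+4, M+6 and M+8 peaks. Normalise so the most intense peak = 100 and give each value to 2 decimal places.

Each Qo atom is independently Qo-164 (p = 0.454) or Qo-166 (q = 0.546); the cluster is the binomial expansion (p + q)^4.
P(M) = 0.454^4 = 0.042484
P(M+2) = 4 × 0.454^3 × 0.546^1 = 0.204371
P(M+4) = 6 × 0.454^2 × 0.546^2 = 0.368679
P(M+6) = 4 × 0.454^1 × 0.546^3 = 0.295593
P(M+8) = 0.546^4 = 0.088873
The M+4 peak is largest (0.368679); scaling to 100 gives 11.52 : 55.43 : 100.00 : 80.18 : 24.11.

11.52 : 55.43 : 100.00 : 80.18 : 24.11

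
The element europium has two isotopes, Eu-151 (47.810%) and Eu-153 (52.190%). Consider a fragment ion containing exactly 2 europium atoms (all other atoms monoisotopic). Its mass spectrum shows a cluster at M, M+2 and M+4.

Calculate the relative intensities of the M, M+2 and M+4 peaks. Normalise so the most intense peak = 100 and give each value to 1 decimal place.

Each Eu atom is independently Eu-151 (p = 0.47810) or Eu-153 (q = 0.52190); the cluster is the binomial expansion (p + q)^2.
P(M) = 0.47810^2 = 0.228580
P(M+2) = 2 × 0.47810^1 × 0.52190^1 = 0.499041
P(M+4) = 0.52190^2 = 0.272380
The M+2 peak is largest (0.499041); scaling to 100 gives 45.8 : 100.0 : 54.6.

45.8 : 100.0 : 54.6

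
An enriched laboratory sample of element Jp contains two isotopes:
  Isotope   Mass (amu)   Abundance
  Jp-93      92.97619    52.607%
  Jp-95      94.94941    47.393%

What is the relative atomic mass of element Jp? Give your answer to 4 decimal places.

93.9114 amu

Ar = Σ fᵢ·mᵢ = 0.52607 × 92.97619 + 0.47393 × 94.94941
= 48.911984 + 44.999374 = 93.911358 amu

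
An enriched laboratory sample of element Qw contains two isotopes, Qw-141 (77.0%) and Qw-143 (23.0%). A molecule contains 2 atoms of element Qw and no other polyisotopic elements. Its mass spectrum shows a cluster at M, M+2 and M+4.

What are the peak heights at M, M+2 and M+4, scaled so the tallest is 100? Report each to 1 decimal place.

100.0 : 59.7 : 8.9

Expanding (0.770 + 0.230)^2:
P(M) = 0.770^2 = 0.592900
P(M+2) = 2 × 0.770^1 × 0.230^1 = 0.354200
P(M+4) = 0.230^2 = 0.052900
The M peak is largest (0.592900); scaling to 100 gives 100.0 : 59.7 : 8.9.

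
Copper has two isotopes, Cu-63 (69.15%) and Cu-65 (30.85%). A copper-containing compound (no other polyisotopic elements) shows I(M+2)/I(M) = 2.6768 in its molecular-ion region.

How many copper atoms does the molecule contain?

The M+2/M ratio from n Cu atoms is n · q/p = n · 0.3085/0.6915.
n = 2.6768 × 0.6915/0.3085 = 6.00 ≈ 6

6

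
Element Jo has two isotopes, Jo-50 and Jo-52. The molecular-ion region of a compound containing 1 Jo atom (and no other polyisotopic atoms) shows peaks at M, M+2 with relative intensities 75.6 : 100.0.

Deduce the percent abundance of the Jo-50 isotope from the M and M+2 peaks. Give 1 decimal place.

43.1%

If p is the fraction of Jo that is Jo-50, then I(M+2)/I(M) = [C(1,1)·p^0·(1−p)] / p^1 = 1·(1−p)/p = 100.0/75.6 = 1.3228
(1−p)/p = 1.3228/1 = 1.3228  ⇒  p = 1/(1 + 1.3228) = 0.4305
Jo-50: 43.1%, Jo-52: 56.9%.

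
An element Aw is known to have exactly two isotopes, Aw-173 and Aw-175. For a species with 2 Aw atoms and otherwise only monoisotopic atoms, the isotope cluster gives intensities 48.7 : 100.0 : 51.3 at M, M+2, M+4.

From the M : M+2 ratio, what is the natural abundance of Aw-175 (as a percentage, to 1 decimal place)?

Write p for the Aw-173 fraction. I(M+2)/I(M) = [C(2,1)·p^1·(1−p)] / p^2 = 2·(1−p)/p = 100.0/48.7 = 2.0534
(1−p)/p = 2.0534/2 = 1.0267  ⇒  p = 1/(1 + 1.0267) = 0.4934
Aw-173: 49.3%, Aw-175: 50.7%.

50.7%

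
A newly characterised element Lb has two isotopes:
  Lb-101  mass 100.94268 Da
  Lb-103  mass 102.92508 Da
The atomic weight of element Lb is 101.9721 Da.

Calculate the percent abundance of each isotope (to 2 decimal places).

Lb-101: 48.07%, Lb-103: 51.93%

Let x be the fractional abundance of Lb-101; then Lb-103 has abundance 1 − x.
100.94268·x + 102.92508·(1 − x) = 101.9721
(100.94268 − 102.92508)·x = 101.9721 − 102.92508
x = -0.95298 / -1.98240 = 0.48072 → 48.07% Lb-101, 51.93% Lb-103.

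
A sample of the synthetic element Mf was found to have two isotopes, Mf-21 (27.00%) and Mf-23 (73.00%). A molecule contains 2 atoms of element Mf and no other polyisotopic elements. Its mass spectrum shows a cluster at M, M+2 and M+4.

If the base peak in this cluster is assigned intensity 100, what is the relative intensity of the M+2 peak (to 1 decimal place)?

74.0

Binomial terms of (0.2700 + 0.7300)^2: M 0.0729, M+2 0.3942, M+4 0.5329 → M+4 is the base peak.
P(M+4) = C(2,2) × 0.2700^0 × 0.7300^2 = 1 × 1.0000 × 0.5329 = 0.532900 (base)
P(M+2) = C(2,1) × 0.2700^1 × 0.7300^1 = 2 × 0.2700 × 0.7300 = 0.394200
Relative intensity = 0.394200 / 0.532900 × 100 = 74.0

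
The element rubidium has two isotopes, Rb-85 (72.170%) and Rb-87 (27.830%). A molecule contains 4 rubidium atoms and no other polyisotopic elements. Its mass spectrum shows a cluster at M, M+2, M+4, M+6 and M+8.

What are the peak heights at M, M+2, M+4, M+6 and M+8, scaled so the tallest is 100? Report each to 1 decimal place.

Each Rb atom is independently Rb-85 (p = 0.72170) or Rb-87 (q = 0.27830); the cluster is the binomial expansion (p + q)^4.
P(M) = 0.72170^4 = 0.271286
P(M+2) = 4 × 0.72170^3 × 0.27830^1 = 0.418450
P(M+4) = 6 × 0.72170^2 × 0.27830^2 = 0.242042
P(M+6) = 4 × 0.72170^1 × 0.27830^3 = 0.062224
P(M+8) = 0.27830^4 = 0.005999
The M+2 peak is largest (0.418450); scaling to 100 gives 64.8 : 100.0 : 57.8 : 14.9 : 1.4.

64.8 : 100.0 : 57.8 : 14.9 : 1.4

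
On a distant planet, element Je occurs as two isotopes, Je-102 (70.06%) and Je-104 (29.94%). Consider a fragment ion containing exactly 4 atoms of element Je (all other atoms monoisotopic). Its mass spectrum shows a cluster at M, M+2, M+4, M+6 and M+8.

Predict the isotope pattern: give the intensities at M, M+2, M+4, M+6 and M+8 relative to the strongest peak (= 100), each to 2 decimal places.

58.50 : 100.00 : 64.10 : 18.26 : 1.95

Expanding (0.7006 + 0.2994)^4:
P(M) = 0.7006^4 = 0.240924
P(M+2) = 4 × 0.7006^3 × 0.2994^1 = 0.411834
P(M+4) = 6 × 0.7006^2 × 0.2994^2 = 0.263995
P(M+6) = 4 × 0.7006^1 × 0.2994^3 = 0.075212
P(M+8) = 0.2994^4 = 0.008035
The M+2 peak is largest (0.411834); scaling to 100 gives 58.50 : 100.00 : 64.10 : 18.26 : 1.95.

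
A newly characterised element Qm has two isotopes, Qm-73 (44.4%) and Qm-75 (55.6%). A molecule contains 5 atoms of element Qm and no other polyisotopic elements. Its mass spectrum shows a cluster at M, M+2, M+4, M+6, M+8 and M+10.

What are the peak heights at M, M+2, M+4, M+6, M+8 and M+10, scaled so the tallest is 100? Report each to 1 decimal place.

Each Qm atom is independently Qm-73 (p = 0.444) or Qm-75 (q = 0.556); the cluster is the binomial expansion (p + q)^5.
P(M) = 0.444^5 = 0.017255
P(M+2) = 5 × 0.444^4 × 0.556^1 = 0.108038
P(M+4) = 10 × 0.444^3 × 0.556^2 = 0.270582
P(M+6) = 10 × 0.444^2 × 0.556^3 = 0.338837
P(M+8) = 5 × 0.444^1 × 0.556^4 = 0.212154
P(M+10) = 0.556^5 = 0.053134
The M+6 peak is largest (0.338837); scaling to 100 gives 5.1 : 31.9 : 79.9 : 100.0 : 62.6 : 15.7.

5.1 : 31.9 : 79.9 : 100.0 : 62.6 : 15.7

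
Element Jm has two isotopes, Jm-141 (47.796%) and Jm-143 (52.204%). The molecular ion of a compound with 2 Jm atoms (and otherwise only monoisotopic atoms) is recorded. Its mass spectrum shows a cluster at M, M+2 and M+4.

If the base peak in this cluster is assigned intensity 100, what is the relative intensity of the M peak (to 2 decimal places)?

45.78

Term probabilities: M 0.2284, M+2 0.4990, M+4 0.2725. Base peak = M+2.
P(M+2) = C(2,1) × 0.47796^1 × 0.52204^1 = 2 × 0.47796 × 0.52204 = 0.499028 (base)
P(M) = C(2,0) × 0.47796^2 × 0.52204^0 = 1 × 0.22844576 × 1.0000 = 0.228446
Relative intensity = 0.228446 / 0.499028 × 100 = 45.78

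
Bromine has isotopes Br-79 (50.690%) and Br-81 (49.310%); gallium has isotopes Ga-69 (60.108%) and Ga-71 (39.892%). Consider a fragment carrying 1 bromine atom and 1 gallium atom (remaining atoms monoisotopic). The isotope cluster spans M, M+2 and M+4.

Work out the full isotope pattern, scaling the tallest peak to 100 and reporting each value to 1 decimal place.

61.1 : 100.0 : 39.5

Bromine pattern (n=1): 0.5069 : 0.4931
Gallium pattern (n=1): 0.60108 : 0.39892
Convolve the two distributions (both contribute in 2-u steps):
  M: 0.5069×0.60108 = 0.304687
  M+2: 0.5069×0.39892 + 0.4931×0.60108 = 0.498605
  M+4: 0.4931×0.39892 = 0.196707
Scale to base peak (0.498605) = 100: 61.1 : 100.0 : 39.5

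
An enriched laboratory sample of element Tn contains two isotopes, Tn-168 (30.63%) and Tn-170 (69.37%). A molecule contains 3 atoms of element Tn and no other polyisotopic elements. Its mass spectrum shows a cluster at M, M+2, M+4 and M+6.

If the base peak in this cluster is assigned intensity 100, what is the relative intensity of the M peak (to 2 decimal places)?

6.50

Term probabilities: M 0.0287, M+2 0.1952, M+4 0.4422, M+6 0.3338. Base peak = M+4.
P(M+4) = C(3,2) × 0.3063^1 × 0.6937^2 = 3 × 0.3063 × 0.48121969 = 0.442193 (base)
P(M) = C(3,0) × 0.3063^3 × 0.6937^0 = 1 × 0.02873697 × 1.0000 = 0.028737
Relative intensity = 0.028737 / 0.442193 × 100 = 6.50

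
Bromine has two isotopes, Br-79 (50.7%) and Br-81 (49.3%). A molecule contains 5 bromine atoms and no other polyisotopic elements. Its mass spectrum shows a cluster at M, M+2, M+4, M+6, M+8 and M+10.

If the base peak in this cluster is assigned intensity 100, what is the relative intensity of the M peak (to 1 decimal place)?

10.6

Binomial terms of (0.507 + 0.493)^5: M 0.0335, M+2 0.1629, M+4 0.3168, M+6 0.3080, M+8 0.1497, M+10 0.0291 → M+4 is the base peak.
P(M+4) = C(5,2) × 0.507^3 × 0.493^2 = 10 × 0.13032384 × 0.243049 = 0.316751 (base)
P(M) = C(5,0) × 0.507^5 × 0.493^0 = 1 × 0.03349961 × 1.0000 = 0.033500
Relative intensity = 0.033500 / 0.316751 × 100 = 10.6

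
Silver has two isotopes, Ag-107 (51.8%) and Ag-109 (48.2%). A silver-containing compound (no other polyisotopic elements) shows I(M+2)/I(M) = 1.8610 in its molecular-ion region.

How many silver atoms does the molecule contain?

2

The M+2/M ratio from n Ag atoms is n · q/p = n · 0.482/0.518.
n = 1.8610 × 0.518/0.482 = 2.00 ≈ 2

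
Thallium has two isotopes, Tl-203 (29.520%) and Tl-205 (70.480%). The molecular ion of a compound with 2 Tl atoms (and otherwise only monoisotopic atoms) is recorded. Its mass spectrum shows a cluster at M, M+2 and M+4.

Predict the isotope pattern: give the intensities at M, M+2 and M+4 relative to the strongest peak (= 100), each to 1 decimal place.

Expanding (0.29520 + 0.70480)^2:
P(M) = 0.29520^2 = 0.087143
P(M+2) = 2 × 0.29520^1 × 0.70480^1 = 0.416114
P(M+4) = 0.70480^2 = 0.496743
The M+4 peak is largest (0.496743); scaling to 100 gives 17.5 : 83.8 : 100.0.

17.5 : 83.8 : 100.0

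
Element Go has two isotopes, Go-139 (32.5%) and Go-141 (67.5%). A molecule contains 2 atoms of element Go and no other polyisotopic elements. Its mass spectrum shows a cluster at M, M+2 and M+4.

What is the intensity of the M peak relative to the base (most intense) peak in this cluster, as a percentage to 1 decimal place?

23.2%

Term probabilities: M 0.1056, M+2 0.4388, M+4 0.4556. Base peak = M+4.
P(M+4) = C(2,2) × 0.325^0 × 0.675^2 = 1 × 1.0000 × 0.455625 = 0.455625 (base)
P(M) = C(2,0) × 0.325^2 × 0.675^0 = 1 × 0.105625 × 1.0000 = 0.105625
Relative intensity = 0.105625 / 0.455625 × 100 = 23.2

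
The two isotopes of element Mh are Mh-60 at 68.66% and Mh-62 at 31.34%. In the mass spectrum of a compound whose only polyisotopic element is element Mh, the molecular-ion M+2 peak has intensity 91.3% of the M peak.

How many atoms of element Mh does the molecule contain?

The M+2/M ratio from n Mh atoms is n · q/p = n · 0.3134/0.6866.
n = 0.913 × 0.6866/0.3134 = 2.00 ≈ 2

2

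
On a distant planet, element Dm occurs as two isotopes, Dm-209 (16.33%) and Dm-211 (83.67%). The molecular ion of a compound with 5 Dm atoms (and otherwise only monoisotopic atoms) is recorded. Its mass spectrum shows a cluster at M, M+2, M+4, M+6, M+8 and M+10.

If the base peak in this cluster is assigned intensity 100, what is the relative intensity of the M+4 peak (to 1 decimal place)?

(0.1633 + 0.8367)^5 gives M 0.0001, M+2 0.0030, M+4 0.0305, M+6 0.1562, M+8 0.4002, M+10 0.4101; the largest is M+10.
P(M+10) = C(5,5) × 0.1633^0 × 0.8367^5 = 1 × 1.0000 × 0.41006136 = 0.410061 (base)
P(M+4) = C(5,2) × 0.1633^3 × 0.8367^2 = 10 × 0.0043547 × 0.70006689 = 0.030486
Relative intensity = 0.030486 / 0.410061 × 100 = 7.4

7.4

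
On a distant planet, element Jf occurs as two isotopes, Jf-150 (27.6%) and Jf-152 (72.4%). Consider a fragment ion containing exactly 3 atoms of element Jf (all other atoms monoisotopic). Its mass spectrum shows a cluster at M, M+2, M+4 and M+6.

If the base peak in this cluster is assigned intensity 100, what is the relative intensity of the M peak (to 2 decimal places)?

4.84

Term probabilities: M 0.0210, M+2 0.1655, M+4 0.4340, M+6 0.3795. Base peak = M+4.
P(M+4) = C(3,2) × 0.276^1 × 0.724^2 = 3 × 0.2760 × 0.524176 = 0.434018 (base)
P(M) = C(3,0) × 0.276^3 × 0.724^0 = 1 × 0.02102458 × 1.0000 = 0.021025
Relative intensity = 0.021025 / 0.434018 × 100 = 4.84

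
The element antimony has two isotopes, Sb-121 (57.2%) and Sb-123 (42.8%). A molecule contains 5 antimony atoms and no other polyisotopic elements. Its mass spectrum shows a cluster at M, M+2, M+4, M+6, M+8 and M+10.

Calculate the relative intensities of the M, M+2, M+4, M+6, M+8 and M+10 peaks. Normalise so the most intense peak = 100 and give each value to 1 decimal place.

17.9 : 66.8 : 100.0 : 74.8 : 28.0 : 4.2

The 5 Sb atoms are independent, so intensities follow the terms of (0.572 + 0.428)^5.
P(M) = 0.572^5 = 0.061232
P(M+2) = 5 × 0.572^4 × 0.428^1 = 0.229086
P(M+4) = 10 × 0.572^3 × 0.428^2 = 0.342827
P(M+6) = 10 × 0.572^2 × 0.428^3 = 0.256521
P(M+8) = 5 × 0.572^1 × 0.428^4 = 0.095971
P(M+10) = 0.428^5 = 0.014362
The M+4 peak is largest (0.342827); scaling to 100 gives 17.9 : 66.8 : 100.0 : 74.8 : 28.0 : 4.2.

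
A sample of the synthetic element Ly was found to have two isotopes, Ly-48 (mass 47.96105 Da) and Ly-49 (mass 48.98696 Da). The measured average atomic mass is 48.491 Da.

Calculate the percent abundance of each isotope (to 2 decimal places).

Ly-48: 48.34%, Ly-49: 51.66%

Writing the weighted mean with unknown fraction x of Ly-48:
47.96105·x + 48.98696·(1 − x) = 48.491
(47.96105 − 48.98696)·x = 48.491 − 48.98696
x = -0.49596 / -1.02591 = 0.48343 → 48.34% Ly-48, 51.66% Ly-49.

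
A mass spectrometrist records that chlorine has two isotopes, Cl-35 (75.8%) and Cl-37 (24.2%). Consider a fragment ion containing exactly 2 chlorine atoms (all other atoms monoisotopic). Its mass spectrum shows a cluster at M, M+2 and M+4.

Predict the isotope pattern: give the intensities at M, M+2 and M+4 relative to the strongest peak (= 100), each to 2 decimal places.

100.00 : 63.85 : 10.19

Each Cl atom is independently Cl-35 (p = 0.758) or Cl-37 (q = 0.242); the cluster is the binomial expansion (p + q)^2.
P(M) = 0.758^2 = 0.574564
P(M+2) = 2 × 0.758^1 × 0.242^1 = 0.366872
P(M+4) = 0.242^2 = 0.058564
The M peak is largest (0.574564); scaling to 100 gives 100.00 : 63.85 : 10.19.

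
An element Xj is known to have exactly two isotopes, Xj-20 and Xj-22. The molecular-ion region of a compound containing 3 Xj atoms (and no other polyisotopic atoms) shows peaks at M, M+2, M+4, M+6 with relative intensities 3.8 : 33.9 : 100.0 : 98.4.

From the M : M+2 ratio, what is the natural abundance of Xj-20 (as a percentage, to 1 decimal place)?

25.2%

Let p = fractional abundance of Xj-20. I(M+2)/I(M) = [C(3,1)·p^2·(1−p)] / p^3 = 3·(1−p)/p = 33.9/3.8 = 8.9211
(1−p)/p = 8.9211/3 = 2.9737  ⇒  p = 1/(1 + 2.9737) = 0.2517
Xj-20: 25.2%, Xj-22: 74.8%.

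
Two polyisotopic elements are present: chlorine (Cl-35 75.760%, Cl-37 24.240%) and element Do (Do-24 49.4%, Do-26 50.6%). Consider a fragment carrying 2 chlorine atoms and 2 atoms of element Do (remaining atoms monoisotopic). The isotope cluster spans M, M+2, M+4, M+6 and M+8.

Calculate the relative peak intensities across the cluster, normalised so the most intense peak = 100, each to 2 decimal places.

Chlorine pattern (n=2): 0.57395776 : 0.36728448 : 0.05875776
Element Do pattern (n=2): 0.244036 : 0.499928 : 0.256036
Convolve the two distributions (both contribute in 2-u steps):
  M: 0.57395776×0.244036 = 0.140066
  M+2: 0.57395776×0.499928 + 0.36728448×0.244036 = 0.376568
  M+4: 0.57395776×0.256036 + 0.36728448×0.499928 + 0.05875776×0.244036 = 0.344909
  M+6: 0.36728448×0.256036 + 0.05875776×0.499928 = 0.123413
  M+8: 0.05875776×0.256036 = 0.015044
Scale to base peak (0.376568) = 100: 37.20 : 100.00 : 91.59 : 32.77 : 4.00

37.20 : 100.00 : 91.59 : 32.77 : 4.00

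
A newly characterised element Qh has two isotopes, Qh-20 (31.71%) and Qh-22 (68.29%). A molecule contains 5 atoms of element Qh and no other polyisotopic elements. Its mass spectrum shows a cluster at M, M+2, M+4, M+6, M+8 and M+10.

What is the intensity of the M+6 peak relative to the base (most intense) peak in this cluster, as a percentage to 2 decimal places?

92.87%

Term probabilities: M 0.0032, M+2 0.0345, M+4 0.1487, M+6 0.3202, M+8 0.3448, M+10 0.1485. Base peak = M+8.
P(M+8) = C(5,4) × 0.3171^1 × 0.6829^4 = 5 × 0.3171 × 0.21748457 = 0.344822 (base)
P(M+6) = C(5,3) × 0.3171^2 × 0.6829^3 = 10 × 0.10055241 × 0.31847206 = 0.320231
Relative intensity = 0.320231 / 0.344822 × 100 = 92.87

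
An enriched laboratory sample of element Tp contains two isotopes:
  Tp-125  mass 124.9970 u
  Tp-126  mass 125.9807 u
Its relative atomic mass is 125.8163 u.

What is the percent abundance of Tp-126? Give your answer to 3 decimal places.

83.288%

Let x be the fractional abundance of Tp-125; then Tp-126 has abundance 1 − x.
124.9970·x + 125.9807·(1 − x) = 125.8163
(124.9970 − 125.9807)·x = 125.8163 − 125.9807
x = -0.1644 / -0.9837 = 0.16712 → 16.712% Tp-125, 83.288% Tp-126.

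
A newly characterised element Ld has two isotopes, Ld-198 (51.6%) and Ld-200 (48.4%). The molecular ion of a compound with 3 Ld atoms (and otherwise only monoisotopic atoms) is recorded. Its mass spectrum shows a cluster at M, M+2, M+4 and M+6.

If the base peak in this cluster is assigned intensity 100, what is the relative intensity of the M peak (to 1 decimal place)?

35.5

(0.516 + 0.484)^3 gives M 0.1374, M+2 0.3866, M+4 0.3626, M+6 0.1134; the largest is M+2.
P(M+2) = C(3,1) × 0.516^2 × 0.484^1 = 3 × 0.266256 × 0.4840 = 0.386604 (base)
P(M) = C(3,0) × 0.516^3 × 0.484^0 = 1 × 0.1373881 × 1.0000 = 0.137388
Relative intensity = 0.137388 / 0.386604 × 100 = 35.5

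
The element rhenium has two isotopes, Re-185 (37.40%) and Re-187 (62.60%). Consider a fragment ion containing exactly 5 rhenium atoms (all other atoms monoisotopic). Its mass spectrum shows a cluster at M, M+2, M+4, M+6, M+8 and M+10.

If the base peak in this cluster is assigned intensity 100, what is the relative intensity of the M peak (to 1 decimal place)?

2.1

(0.3740 + 0.6260)^5 gives M 0.0073, M+2 0.0612, M+4 0.2050, M+6 0.3431, M+8 0.2872, M+10 0.0961; the largest is M+6.
P(M+6) = C(5,3) × 0.3740^2 × 0.6260^3 = 10 × 0.139876 × 0.24531438 = 0.343136 (base)
P(M) = C(5,0) × 0.3740^5 × 0.6260^0 = 1 × 0.00731742 × 1.0000 = 0.007317
Relative intensity = 0.007317 / 0.343136 × 100 = 2.1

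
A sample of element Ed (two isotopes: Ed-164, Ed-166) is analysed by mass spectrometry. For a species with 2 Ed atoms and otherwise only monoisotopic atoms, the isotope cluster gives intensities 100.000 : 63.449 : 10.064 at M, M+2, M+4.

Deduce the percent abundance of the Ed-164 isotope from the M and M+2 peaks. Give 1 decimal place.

Write p for the Ed-164 fraction. I(M+2)/I(M) = [C(2,1)·p^1·(1−p)] / p^2 = 2·(1−p)/p = 63.449/100.000 = 0.6345
(1−p)/p = 0.6345/2 = 0.3172  ⇒  p = 1/(1 + 0.3172) = 0.7592
Ed-164: 75.9%, Ed-166: 24.1%.

75.9%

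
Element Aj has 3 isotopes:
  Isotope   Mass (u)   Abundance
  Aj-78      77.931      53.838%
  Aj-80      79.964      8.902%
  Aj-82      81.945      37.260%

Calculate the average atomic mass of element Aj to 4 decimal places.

Average mass = Σ (abundance × isotope mass) = 0.53838 × 77.931 + 0.08902 × 79.964 + 0.37260 × 81.945
= 41.95649 + 7.11840 + 30.53271 = 79.60760 u

79.6076 u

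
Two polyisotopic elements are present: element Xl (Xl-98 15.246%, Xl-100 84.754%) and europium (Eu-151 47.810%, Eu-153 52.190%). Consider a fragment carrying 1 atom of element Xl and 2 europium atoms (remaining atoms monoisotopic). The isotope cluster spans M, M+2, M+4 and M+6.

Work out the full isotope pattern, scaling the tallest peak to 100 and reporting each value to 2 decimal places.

7.50 : 58.09 : 100.00 : 49.70

Element Xl pattern (n=1): 0.15246 : 0.84754
Europium pattern (n=2): 0.22857961 : 0.49904078 : 0.27237961
Convolve the two distributions (both contribute in 2-u steps):
  M: 0.15246×0.22857961 = 0.034849
  M+2: 0.15246×0.49904078 + 0.84754×0.22857961 = 0.269814
  M+4: 0.15246×0.27237961 + 0.84754×0.49904078 = 0.464484
  M+6: 0.84754×0.27237961 = 0.230853
Scale to base peak (0.464484) = 100: 7.50 : 58.09 : 100.00 : 49.70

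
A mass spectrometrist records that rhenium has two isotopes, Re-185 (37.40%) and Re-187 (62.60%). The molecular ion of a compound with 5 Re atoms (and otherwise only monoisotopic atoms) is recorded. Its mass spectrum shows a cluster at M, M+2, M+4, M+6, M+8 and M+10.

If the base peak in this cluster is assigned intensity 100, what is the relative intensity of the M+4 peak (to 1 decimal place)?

Term probabilities: M 0.0073, M+2 0.0612, M+4 0.2050, M+6 0.3431, M+8 0.2872, M+10 0.0961. Base peak = M+6.
P(M+6) = C(5,3) × 0.3740^2 × 0.6260^3 = 10 × 0.139876 × 0.24531438 = 0.343136 (base)
P(M+4) = C(5,2) × 0.3740^3 × 0.6260^2 = 10 × 0.05231362 × 0.391876 = 0.205005
Relative intensity = 0.205005 / 0.343136 × 100 = 59.7

59.7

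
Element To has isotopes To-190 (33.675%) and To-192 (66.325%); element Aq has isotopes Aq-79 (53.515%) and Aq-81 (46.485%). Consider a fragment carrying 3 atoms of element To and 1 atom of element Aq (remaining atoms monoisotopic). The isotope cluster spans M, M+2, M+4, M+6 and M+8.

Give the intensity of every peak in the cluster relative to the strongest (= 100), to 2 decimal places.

Element To pattern (n=3): 0.03818764 : 0.22563877 : 0.44440954 : 0.29176405
Element Aq pattern (n=1): 0.53515 : 0.46485
Convolve the two distributions (both contribute in 2-u steps):
  M: 0.03818764×0.53515 = 0.020436
  M+2: 0.03818764×0.46485 + 0.22563877×0.53515 = 0.138502
  M+4: 0.22563877×0.46485 + 0.44440954×0.53515 = 0.342714
  M+6: 0.44440954×0.46485 + 0.29176405×0.53515 = 0.362721
  M+8: 0.29176405×0.46485 = 0.135627
Scale to base peak (0.362721) = 100: 5.63 : 38.18 : 94.48 : 100.00 : 37.39

5.63 : 38.18 : 94.48 : 100.00 : 37.39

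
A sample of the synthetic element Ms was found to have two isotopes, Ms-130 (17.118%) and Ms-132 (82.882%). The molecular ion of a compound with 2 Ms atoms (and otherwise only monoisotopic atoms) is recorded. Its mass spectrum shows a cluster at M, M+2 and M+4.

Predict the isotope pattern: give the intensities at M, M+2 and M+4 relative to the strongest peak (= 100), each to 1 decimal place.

4.3 : 41.3 : 100.0

The 2 Ms atoms are independent, so intensities follow the terms of (0.17118 + 0.82882)^2.
P(M) = 0.17118^2 = 0.029303
P(M+2) = 2 × 0.17118^1 × 0.82882^1 = 0.283755
P(M+4) = 0.82882^2 = 0.686943
The M+4 peak is largest (0.686943); scaling to 100 gives 4.3 : 41.3 : 100.0.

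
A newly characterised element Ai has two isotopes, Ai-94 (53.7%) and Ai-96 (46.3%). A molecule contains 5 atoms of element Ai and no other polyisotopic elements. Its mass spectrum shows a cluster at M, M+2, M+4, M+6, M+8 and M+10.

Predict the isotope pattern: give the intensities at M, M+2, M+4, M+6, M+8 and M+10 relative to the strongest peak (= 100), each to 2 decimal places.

Expanding (0.537 + 0.463)^5:
P(M) = 0.537^5 = 0.044655
P(M+2) = 5 × 0.537^4 × 0.463^1 = 0.192508
P(M+4) = 10 × 0.537^3 × 0.463^2 = 0.331959
P(M+6) = 10 × 0.537^2 × 0.463^3 = 0.286214
P(M+8) = 5 × 0.537^1 × 0.463^4 = 0.123387
P(M+10) = 0.463^5 = 0.021277
The M+4 peak is largest (0.331959); scaling to 100 gives 13.45 : 57.99 : 100.00 : 86.22 : 37.17 : 6.41.

13.45 : 57.99 : 100.00 : 86.22 : 37.17 : 6.41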